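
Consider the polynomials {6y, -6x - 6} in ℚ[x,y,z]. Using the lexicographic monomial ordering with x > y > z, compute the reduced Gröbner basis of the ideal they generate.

G = {x + 1, y}

f_1 = 6y, LT = y.
f_2 = -6x - 6, LT = x.

The S-polynomials (S(f_1,f_2)) all reduce to 0 modulo the current basis, so we have a Gröbner basis.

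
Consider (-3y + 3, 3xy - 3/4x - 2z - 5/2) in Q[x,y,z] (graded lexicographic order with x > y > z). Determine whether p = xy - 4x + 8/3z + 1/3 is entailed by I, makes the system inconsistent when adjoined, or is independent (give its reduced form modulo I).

Adjoining xy - 4x + 8/3z + 1/3 makes the ideal the whole ring: the system is inconsistent.

First compute the reduced Gröbner basis of I by Buchberger's algorithm.
f_1 = -3y + 3, LT = y.
f_2 = 3xy - 3/4x - 2z - 5/2, LT = xy.

S(f_1,f_2): lcm = xy. S = -3/4x + 2/3z + 5/6.
  leading term x: no divisor's leading term divides it; move -3/4x to the remainder.
  leading term z: no divisor's leading term divides it; move 2/3z to the remainder.
  leading term 1: no divisor's leading term divides it; move 5/6 to the remainder.
  remainder -3/4x + 2/3z + 5/6 ≠ 0; add h_3 = -3/4x + 2/3z + 5/6 to the basis.

The other S-polynomials (S(f_1,h_3), S(f_2,h_3)) all reduce to 0 modulo the current basis, so we have a Gröbner basis.
Inter-reduce: drop elements whose leading term is divisible by another's, tail-reduce, and make monic.
Reduced Gröbner basis: {x - 8/9z - 10/9, y - 1}.
Label its elements g_1 = x - 8/9z - 10/9, g_2 = y - 1.

Reduce p = xy - 4x + 8/3z + 1/3 modulo G:
  leading term xy: subtract (y)·g_1 from xy - 4x + 8/3z + 1/3 → 8/9yz - 4x + 10/9y + 8/3z + 1/3
  leading term yz: subtract (8/9z)·g_2 from 8/9yz - 4x + 10/9y + 8/3z + 1/3 → -4x + 10/9y + 32/9z + 1/3
  leading term x: subtract (-4)·g_1 from -4x + 10/9y + 32/9z + 1/3 → 10/9y - 37/9
  leading term y: subtract (10/9)·g_2 from 10/9y - 37/9 → -3
  leading term 1: no divisor's leading term divides it; move -3 to the remainder.
  normal form = -3.
The normal form is nonzero, so p ∉ I. Since p minus its normal form lies in I, I + (p) = I + (r) where r = -3; decide whether this ideal is the whole ring.
Here r = -3 is a nonzero constant, hence a unit: 1 ∈ I + (p), the Gröbner basis of I + (p) is {1}, and the enlarged system has no common solution — adjoining p is inconsistent.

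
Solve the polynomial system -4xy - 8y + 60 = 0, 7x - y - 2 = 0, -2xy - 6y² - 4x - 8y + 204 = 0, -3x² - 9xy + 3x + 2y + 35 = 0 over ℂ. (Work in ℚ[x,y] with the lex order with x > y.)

{(1, 5)}

Compute a lex Gröbner basis by Buchberger's algorithm.
f_1 = -4xy - 8y + 60, LT = xy.
f_2 = 7x - y - 2, LT = x.
f_3 = -2xy - 4x - 6y² - 8y + 204, LT = xy.
f_4 = -3x² - 9xy + 3x + 2y + 35, LT = x².

S(f_1,f_2): lcm = xy. S = 1/7y² + 16/7y - 15.
  leading term y²: no divisor's leading term divides it; move 1/7y² to the remainder.
  leading term y: no divisor's leading term divides it; move 16/7y to the remainder.
  leading term 1: no divisor's leading term divides it; move -15 to the remainder.
  remainder 1/7y² + 16/7y - 15 ≠ 0; add h_5 = 1/7y² + 16/7y - 15 to the basis.

S(f_1,f_3): lcm = xy. S = -2x - 3y² - 2y + 87.
  leading term x: subtract (-2/7)·f_2 from -2x - 3y² - 2y + 87 → -3y² - 16/7y + 605/7
  leading term y²: subtract (-21)·h_5 from -3y² - 16/7y + 605/7 → 320/7y - 1600/7
  leading term y: no divisor's leading term divides it; move 320/7y to the remainder.
  leading term 1: no divisor's leading term divides it; move -1600/7 to the remainder.
  remainder 320/7y - 1600/7 ≠ 0; add h_6 = 320/7y - 1600/7 to the basis.

The other S-polynomials (S(f_1,f_4), S(f_2,f_3), S(f_2,f_4), S(f_3,f_4), S(f_1,h_5), S(f_2,h_5), S(f_3,h_5), S(f_4,h_5), S(f_1,h_6), S(f_2,h_6), S(f_3,h_6), S(f_4,h_6), S(h_5,h_6)) all reduce to 0 modulo the current basis, so we have a Gröbner basis.
Inter-reduce: drop elements whose leading term is divisible by another's, tail-reduce, and make monic.
Reduced Gröbner basis: {x - 1, y - 5}.

Elimination: the polynomial y - 5 lies in the elimination ideal for y, so y ∈ {5}. For each such y, the remaining basis elements (now univariate) give the rest of the solution.
  y = 5: the earlier basis element becomes x - 1 = 0, giving x = 1 — point (1, 5).
Check: every point annihilates each of the original generators.
This is the nonlinear analogue of row-reducing a linear system.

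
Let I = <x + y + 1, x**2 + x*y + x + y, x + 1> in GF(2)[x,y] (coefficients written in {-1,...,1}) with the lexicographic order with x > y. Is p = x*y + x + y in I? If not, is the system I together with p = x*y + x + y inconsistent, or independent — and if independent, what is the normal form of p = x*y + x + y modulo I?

Adjoining x*y + x + y makes the ideal the whole ring: the system is inconsistent.

First compute the reduced Gröbner basis of I by Buchberger's algorithm.
f_1 = x + y + 1, LT = x.
f_2 = x**2 + x*y + x + y, LT = x**2.
f_3 = x + 1, LT = x.

S(f_1,f_2): lcm = x**2. S = y.
  leading term y: no divisor's leading term divides it; move y to the remainder.
  remainder y ≠ 0; add h_4 = y to the basis.

The other S-polynomials (S(f_1,f_3), S(f_2,f_3), S(f_1,h_4), S(f_2,h_4), S(f_3,h_4)) all reduce to 0 modulo the current basis, so we have a Gröbner basis.
Inter-reduce: drop elements whose leading term is divisible by another's, tail-reduce, and make monic.
Reduced Gröbner basis: {x + 1, y}.
Label its elements g_1 = x + 1, g_2 = y.

Reduce p = x*y + x + y modulo G:
  leading term x*y: subtract (y)·g_1 from x*y + x + y → x
  leading term x: subtract (1)·g_1 from x → 1
  leading term 1: no divisor's leading term divides it; move 1 to the remainder.
  normal form = 1.
The normal form is nonzero, so p ∉ I. Since p minus its normal form lies in I, I + (p) = I + (r) where r = 1; decide whether this ideal is the whole ring.
Here r = 1 is a nonzero constant, hence a unit: 1 ∈ I + (p), the Gröbner basis of I + (p) is {1}, and the enlarged system has no common solution — adjoining p is inconsistent.

The remainder on division by a Gröbner basis is unique — it is the normal form.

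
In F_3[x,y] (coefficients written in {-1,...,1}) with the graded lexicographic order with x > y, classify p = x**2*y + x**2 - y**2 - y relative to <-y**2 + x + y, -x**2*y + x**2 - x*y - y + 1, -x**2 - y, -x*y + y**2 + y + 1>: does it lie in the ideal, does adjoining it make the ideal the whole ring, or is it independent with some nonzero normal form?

First compute the reduced Gröbner basis of I by Buchberger's algorithm.
f_1 = -y**2 + x + y, LT = y**2.
f_2 = -x**2*y + x**2 - x*y - y + 1, LT = x**2*y.
f_3 = -x**2 - y, LT = x**2.
f_4 = -x*y + y**2 + y + 1, LT = x*y.

S(f_1,f_2): lcm = x**2*y**2. S = -x**3 - x*y**2 - y**2 + y.
  leading term x**3: subtract (x)·f_3 from -x**3 - x*y**2 - y**2 + y → -x*y**2 + x*y - y**2 + y
  leading term x*y**2: subtract (x)·f_1 from -x*y**2 + x*y - y**2 + y → -x**2 - y**2 + y
  leading term x**2: subtract (1)·f_3 from -x**2 - y**2 + y → -y**2 - y
  leading term y**2: subtract (1)·f_1 from -y**2 - y → -x + y
  leading term x: no divisor's leading term divides it; move -x to the remainder.
  leading term y: no divisor's leading term divides it; move y to the remainder.
  remainder -x + y ≠ 0; add h_5 = -x + y to the basis.

S(f_1,f_3): leading monomials are coprime, so the S-polynomial reduces to 0 (Buchberger's first criterion).
S(f_1,f_4): lcm = x*y**2. S = y**3 - x**2 - x*y + y**2 + y.
  leading term y**3: subtract (-y)·f_1 from y**3 - x**2 - x*y + y**2 + y → -x**2 - y**2 + y
  leading term x**2: subtract (1)·f_3 from -x**2 - y**2 + y → -y**2 - y
  leading term y**2: subtract (1)·f_1 from -y**2 - y → -x + y
  leading term x: subtract (1)·h_5 from -x + y → 0
  remainder 0.

S(f_2,f_3): lcm = x**2*y. S = -x**2 + x*y - y**2 + y - 1.
  leading term x**2: subtract (1)·f_3 from -x**2 + x*y - y**2 + y - 1 → x*y - y**2 - y - 1
  leading term x*y: subtract (-1)·f_4 from x*y - y**2 - y - 1 → 0
  remainder 0.

S(f_2,f_4): lcm = x**2*y. S = x*y**2 - x**2 - x*y + x + y - 1.
  leading term x*y**2: subtract (-x)·f_1 from x*y**2 - x**2 - x*y + x + y - 1 → x + y - 1
  leading term x: subtract (-1)·h_5 from x + y - 1 → -y - 1
  leading term y: no divisor's leading term divides it; move -y to the remainder.
  leading term 1: no divisor's leading term divides it; move -1 to the remainder.
  remainder -y - 1 ≠ 0; add h_6 = -y - 1 to the basis.

S(f_3,f_4): lcm = x**2*y. S = x*y**2 + x*y + y**2 + x.
  leading term x*y**2: subtract (-x)·f_1 from x*y**2 + x*y + y**2 + x → x**2 - x*y + y**2 + x
  leading term x**2: subtract (-1)·f_3 from x**2 - x*y + y**2 + x → -x*y + y**2 + x - y
  leading term x*y: subtract (1)·f_4 from -x*y + y**2 + x - y → x + y - 1
  leading term x: subtract (-1)·h_5 from x + y - 1 → -y - 1
  leading term y: subtract (1)·h_6 from -y - 1 → 0
  remainder 0.

S(f_1,h_5): leading monomials are coprime, so the S-polynomial reduces to 0 (Buchberger's first criterion).
S(f_2,h_5): lcm = x**2*y. S = x*y**2 - x**2 + x*y + y - 1.
  leading term x*y**2: subtract (-x)·f_1 from x*y**2 - x**2 + x*y + y - 1 → -x*y + y - 1
  leading term x*y: subtract (1)·f_4 from -x*y + y - 1 → -y**2 + 1
  leading term y**2: subtract (1)·f_1 from -y**2 + 1 → -x - y + 1
  leading term x: subtract (1)·h_5 from -x - y + 1 → y + 1
  leading term y: subtract (-1)·h_6 from y + 1 → 0
  remainder 0.

S(f_3,h_5): lcm = x**2. S = x*y + y.
  leading term x*y: subtract (-1)·f_4 from x*y + y → y**2 - y + 1
  leading term y**2: subtract (-1)·f_1 from y**2 - y + 1 → x + 1
  leading term x: subtract (-1)·h_5 from x + 1 → y + 1
  leading term y: subtract (-1)·h_6 from y + 1 → 0
  remainder 0.

S(f_4,h_5): lcm = x*y. S = -y - 1.
  leading term y: subtract (1)·h_6 from -y - 1 → 0
  remainder 0.

S(f_1,h_6): lcm = y**2. S = -x + y.
  leading term x: subtract (1)·h_5 from -x + y → 0
  remainder 0.

S(f_2,h_6): lcm = x**2*y. S = x**2 + x*y + y - 1.
  leading term x**2: subtract (-1)·f_3 from x**2 + x*y + y - 1 → x*y - 1
  leading term x*y: subtract (-1)·f_4 from x*y - 1 → y**2 + y
  leading term y**2: subtract (-1)·f_1 from y**2 + y → x - y
  leading term x: subtract (-1)·h_5 from x - y → 0
  remainder 0.

S(f_3,h_6): leading monomials are coprime, so the S-polynomial reduces to 0 (Buchberger's first criterion).
S(f_4,h_6): lcm = x*y. S = -y**2 - x - y - 1.
  leading term y**2: subtract (1)·f_1 from -y**2 - x - y - 1 → x + y - 1
  leading term x: subtract (-1)·h_5 from x + y - 1 → -y - 1
  leading term y: subtract (1)·h_6 from -y - 1 → 0
  remainder 0.

S(h_5,h_6): leading monomials are coprime, so the S-polynomial reduces to 0 (Buchberger's first criterion).
Every S-polynomial of the final basis reduces to 0, so we have a Gröbner basis.
Inter-reduce: drop elements whose leading term is divisible by another's, tail-reduce, and make monic.
Reduced Gröbner basis: {x + 1, y + 1}.
Label its elements g_1 = x + 1, g_2 = y + 1.

Reduce p = x**2*y + x**2 - y**2 - y modulo G:
  leading term x**2*y: subtract (x*y)·g_1 from x**2*y + x**2 - y**2 - y → x**2 - x*y - y**2 - y
  leading term x**2: subtract (x)·g_1 from x**2 - x*y - y**2 - y → -x*y - y**2 - x - y
  leading term x*y: subtract (-y)·g_1 from -x*y - y**2 - x - y → -y**2 - x
  leading term y**2: subtract (-y)·g_2 from -y**2 - x → -x + y
  leading term x: subtract (-1)·g_1 from -x + y → y + 1
  leading term y: subtract (1)·g_2 from y + 1 → 0
  normal form = 0.
Since the normal form is 0, p ∈ I.

x**2*y + x**2 - y**2 - y lies in I (it reduces to 0).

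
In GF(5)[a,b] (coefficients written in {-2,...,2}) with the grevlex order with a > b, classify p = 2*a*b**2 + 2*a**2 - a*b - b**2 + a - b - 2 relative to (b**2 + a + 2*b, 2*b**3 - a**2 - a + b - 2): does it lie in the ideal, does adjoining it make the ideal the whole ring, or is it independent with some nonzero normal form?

First compute the reduced Gröbner basis of I by Buchberger's algorithm.
f_1 = b**2 + a + 2*b, LT = b**2.
f_2 = 2*b**3 - a**2 - a + b - 2, LT = b**3.

S(f_1,f_2): lcm = b**3. S = -2*a**2 + a*b + 2*b**2 - 2*a + 2*b + 1.
  leading term a**2: no divisor's leading term divides it; move -2*a**2 to the remainder.
  leading term a*b: no divisor's leading term divides it; move a*b to the remainder.
  leading term b**2: subtract (2)·f_1 from 2*b**2 - 2*a + 2*b + 1 → a - 2*b + 1
  leading term a: no divisor's leading term divides it; move a to the remainder.
  leading term b: no divisor's leading term divides it; move -2*b to the remainder.
  leading term 1: no divisor's leading term divides it; move 1 to the remainder.
  remainder -2*a**2 + a*b + a - 2*b + 1 ≠ 0; add h_3 = -2*a**2 + a*b + a - 2*b + 1 to the basis.

S(f_1,h_3): leading monomials are coprime, so the S-polynomial reduces to 0 (Buchberger's first criterion).
S(f_2,h_3): leading monomials are coprime, so the S-polynomial reduces to 0 (Buchberger's first criterion).
Every S-polynomial of the final basis reduces to 0, so we have a Gröbner basis.
Inter-reduce: drop elements whose leading term is divisible by another's, tail-reduce, and make monic.
Reduced Gröbner basis: {a**2 + 2*a*b + 2*a + b + 2, b**2 + a + 2*b}.
Label its elements g_1 = a**2 + 2*a*b + 2*a + b + 2, g_2 = b**2 + a + 2*b.

Reduce p = 2*a*b**2 + 2*a**2 - a*b - b**2 + a - b - 2 modulo G:
  leading term a*b**2: subtract (2*a)·g_2 from 2*a*b**2 + 2*a**2 - a*b - b**2 + a - b - 2 → -b**2 + a - b - 2
  leading term b**2: subtract (-1)·g_2 from -b**2 + a - b - 2 → 2*a + b - 2
  leading term a: no divisor's leading term divides it; move 2*a to the remainder.
  leading term b: no divisor's leading term divides it; move b to the remainder.
  leading term 1: no divisor's leading term divides it; move -2 to the remainder.
  normal form = 2*a + b - 2.
The normal form is nonzero, so p ∉ I. Since p minus its normal form lies in I, I + (p) = I + (r) where r = 2*a + b - 2; decide whether this ideal is the whole ring.
Run Buchberger on G together with r (pairs among the g_i already reduce to 0 since G is a Gröbner basis):
g_1 = a**2 + 2*a*b + 2*a + b + 2, LT = a**2.
g_2 = b**2 + a + 2*b, LT = b**2.
r = 2*a + b - 2, LT = a.

S(g_1,g_2): leading monomials are coprime, so the S-polynomial reduces to 0 (Buchberger's first criterion).
S(g_1,r): lcm = a**2. S = -a*b - 2*a + b + 2.
  leading term a*b: subtract (2*b)·r from -a*b - 2*a + b + 2 → -2*b**2 - 2*a + 2
  leading term b**2: subtract (-2)·g_2 from -2*b**2 - 2*a + 2 → -b + 2
  leading term b: no divisor's leading term divides it; move -b to the remainder.
  leading term 1: no divisor's leading term divides it; move 2 to the remainder.
  remainder -b + 2 ≠ 0; add m_4 = -b + 2 to the basis.

S(g_2,r): leading monomials are coprime, so the S-polynomial reduces to 0 (Buchberger's first criterion).
S(g_1,m_4): leading monomials are coprime, so the S-polynomial reduces to 0 (Buchberger's first criterion).
S(g_2,m_4): lcm = b**2. S = a - b.
  leading term a: subtract (-2)·r from a - b → b + 1
  leading term b: subtract (-1)·m_4 from b + 1 → -2
  leading term 1: no divisor's leading term divides it; move -2 to the remainder.
  remainder -2 ≠ 0; add m_5 = -2 to the basis.

S(r,m_4): leading monomials are coprime, so the S-polynomial reduces to 0 (Buchberger's first criterion).
S(g_1,m_5): leading monomials are coprime, so the S-polynomial reduces to 0 (Buchberger's first criterion).
S(g_2,m_5): leading monomials are coprime, so the S-polynomial reduces to 0 (Buchberger's first criterion).
S(r,m_5): leading monomials are coprime, so the S-polynomial reduces to 0 (Buchberger's first criterion).
S(m_4,m_5): leading monomials are coprime, so the S-polynomial reduces to 0 (Buchberger's first criterion).
Every S-polynomial of the final basis reduces to 0, so we have a Gröbner basis.
Inter-reduce: drop elements whose leading term is divisible by another's, tail-reduce, and make monic.
Reduced Gröbner basis: {1}.
The reduced Gröbner basis of I + (p) is {1}: the ideal is the whole ring, so the enlarged system has no common solution — adjoining p is inconsistent.

Ideal membership is decidable via reduction modulo a Gröbner basis.

Adjoining 2*a*b**2 + 2*a**2 - a*b - b**2 + a - b - 2 makes the ideal the whole ring: the system is inconsistent.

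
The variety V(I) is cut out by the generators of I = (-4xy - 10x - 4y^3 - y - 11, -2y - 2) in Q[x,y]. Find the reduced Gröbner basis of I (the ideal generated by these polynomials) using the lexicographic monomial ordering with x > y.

The reduced Gröbner basis is the canonical form of the ideal for this ordering.

f_1 = -4xy - 10x - 4y^3 - y - 11, LT = xy.
f_2 = -2y - 2, LT = y.

S(f_1,f_2): lcm = xy. S = 3/2x + y^3 + 1/4y + 11/4.
  leading term x: no divisor's leading term divides it; move 3/2x to the remainder.
  leading term y^3: subtract (-1/2y^2)·f_2 from y^3 + 1/4y + 11/4 → -y^2 + 1/4y + 11/4
  leading term y^2: subtract (1/2y)·f_2 from -y^2 + 1/4y + 11/4 → 5/4y + 11/4
  leading term y: subtract (-5/8)·f_2 from 5/4y + 11/4 → 3/2
  leading term 1: no divisor's leading term divides it; move 3/2 to the remainder.
  remainder 3/2x + 3/2 ≠ 0; add g_3 = 3/2x + 3/2 to the basis.

The other S-polynomials (S(f_1,g_3), S(f_2,g_3)) all reduce to 0 modulo the current basis, so we have a Gröbner basis.
Inter-reduce: drop elements whose leading term is divisible by another's, tail-reduce, and make monic.

G = {x + 1, y + 1}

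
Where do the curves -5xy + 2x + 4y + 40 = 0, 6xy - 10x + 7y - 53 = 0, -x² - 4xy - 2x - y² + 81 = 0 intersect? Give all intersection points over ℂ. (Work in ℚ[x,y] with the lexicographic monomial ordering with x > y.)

Compute a lex Gröbner basis by Buchberger's algorithm.
f_1 = -5xy + 2x + 4y + 40, LT = xy.
f_2 = 6xy - 10x + 7y - 53, LT = xy.
f_3 = -x² - 4xy - 2x - y² + 81, LT = x².

S(f_1,f_2): lcm = xy. S = 19/15x - 59/30y + ⅚.
  reduce S modulo (f_1, f_2, f_3):
  remainder 19/15x - 59/30y + ⅚ ≠ 0; add h_4 = 19/15x - 59/30y + ⅚ to the basis.

S(f_1,f_3): lcm = x²y. S = -⅖x² - 4xy² - 14/5xy - 8x - y³ + 81y.
  reduce S modulo (f_1, f_2, f_3, h_4):
  remainder -y³ - 14/5y² + 643/19y - 4686/95 ≠ 0; add h_5 = -y³ - 14/5y² + 643/19y - 4686/95 to the basis.

S(f_2,f_3): lcm = x²y. S = -5/3x² - 4xy² - ⅚xy - 53/6x - y³ + 81y.
  reduce S modulo (f_1, f_2, f_3, h_4, h_5):
  remainder 19/15y² + 4801/380y - 3747/76 ≠ 0; add h_6 = 19/15y² + 4801/380y - 3747/76 to the basis.

S(f_1,h_4): lcm = xy. S = -⅖x + 59/38y² - 277/190y - 8.
  reduce S modulo (f_1, f_2, f_3, h_4, h_5, h_6):
  remainder -963853/54872y + 2891559/54872 ≠ 0; add h_7 = -963853/54872y + 2891559/54872 to the basis.

The other S-polynomials (S(f_2,h_4), S(f_3,h_4), S(f_1,h_5), S(f_2,h_5), S(f_3,h_5), S(h_4,h_5), S(f_1,h_6), S(f_2,h_6), S(f_3,h_6), S(h_4,h_6), S(h_5,h_6), S(f_1,h_7), S(f_2,h_7), S(f_3,h_7), S(h_4,h_7), S(h_5,h_7), S(h_6,h_7)) all reduce to 0 modulo the current basis, so we have a Gröbner basis.
Inter-reduce: drop elements whose leading term is divisible by another's, tail-reduce, and make monic.
Reduced Gröbner basis: {x - 4, y - 3}.

Since the basis is lex-ordered, y - 3 is univariate in y. Its roots are {3}. Back-substituting each root into the other basis elements fixes the other coordinates.
  y = 3: the earlier basis element becomes x - 4 = 0, giving x = 4 — point (4, 3).

{(4, 3)}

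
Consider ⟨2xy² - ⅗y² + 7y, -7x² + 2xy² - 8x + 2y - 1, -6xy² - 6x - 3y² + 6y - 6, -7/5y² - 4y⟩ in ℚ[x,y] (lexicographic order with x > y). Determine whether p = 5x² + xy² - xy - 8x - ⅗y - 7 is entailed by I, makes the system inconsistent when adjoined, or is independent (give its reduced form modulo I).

First compute the reduced Gröbner basis of I by Buchberger's algorithm.
f_1 = 2xy² - ⅗y² + 7y, LT = xy².
f_2 = -7x² + 2xy² - 8x + 2y - 1, LT = x².
f_3 = -6xy² - 6x - 3y² + 6y - 6, LT = xy².
f_4 = -7/5y² - 4y, LT = y².

S(f_1,f_2): lcm = x²y². S = 2/7xy⁴ - 101/70xy² + 7/2xy + 2/7y³ - 1/7y².
  leading term xy⁴: subtract (1/7y²)·f_1 from 2/7xy⁴ - 101/70xy² + 7/2xy + 2/7y³ - 1/7y² → -101/70xy² + 7/2xy + 3/35y⁴ - 5/7y³ - 1/7y²
  leading term xy²: subtract (-101/140)·f_1 from -101/70xy² + 7/2xy + 3/35y⁴ - 5/7y³ - 1/7y² → 7/2xy + 3/35y⁴ - 5/7y³ - 403/700y² + 101/20y
  leading term xy: no divisor's leading term divides it; move 7/2xy to the remainder.
  leading term y⁴: subtract (-3/49y²)·f_4 from 3/35y⁴ - 5/7y³ - 403/700y² + 101/20y → -47/49y³ - 403/700y² + 101/20y
  leading term y³: subtract (235/343y)·f_4 from -47/49y³ - 403/700y² + 101/20y → 74253/34300y² + 101/20y
  leading term y²: subtract (-74253/48020)·f_4 from 74253/34300y² + 101/20y → -54511/48020y
  leading term y: no divisor's leading term divides it; move -54511/48020y to the remainder.
  remainder 7/2xy - 54511/48020y ≠ 0; add h_5 = 7/2xy - 54511/48020y to the basis.

S(f_1,f_3): lcm = xy². S = -x - ⅘y² + 9/2y - 1.
  leading term x: no divisor's leading term divides it; move -x to the remainder.
  leading term y²: subtract (4/7)·f_4 from -⅘y² + 9/2y - 1 → 95/14y - 1
  leading term y: no divisor's leading term divides it; move 95/14y to the remainder.
  leading term 1: no divisor's leading term divides it; move -1 to the remainder.
  remainder -x + 95/14y - 1 ≠ 0; add h_6 = -x + 95/14y - 1 to the basis.

S(f_1,f_4): lcm = xy². S = -20/7xy - 3/10y² + 7/2y.
  leading term xy: subtract (-40/49)·h_5 from -20/7xy - 3/10y² + 7/2y → -3/10y² + 605499/235298y
  leading term y²: subtract (3/14)·f_4 from -3/10y² + 605499/235298y → 807183/235298y
  leading term y: no divisor's leading term divides it; move 807183/235298y to the remainder.
  remainder 807183/235298y ≠ 0; add h_7 = 807183/235298y to the basis.

The other S-polynomials (S(f_2,f_3), S(f_2,f_4), S(f_3,f_4), S(f_1,h_5), S(f_2,h_5), S(f_3,h_5), S(f_4,h_5), S(f_1,h_6), S(f_2,h_6), S(f_3,h_6), S(f_4,h_6), S(h_5,h_6), S(f_1,h_7), S(f_2,h_7), S(f_3,h_7), S(f_4,h_7), S(h_5,h_7), S(h_6,h_7)) all reduce to 0 modulo the current basis, so we have a Gröbner basis.
Inter-reduce: drop elements whose leading term is divisible by another's, tail-reduce, and make monic.
Reduced Gröbner basis: {x + 1, y}.
Label its elements g_1 = x + 1, g_2 = y.

Reduce p = 5x² + xy² - xy - 8x - ⅗y - 7 modulo G:
  leading term x²: subtract (5x)·g_1 from 5x² + xy² - xy - 8x - ⅗y - 7 → xy² - xy - 13x - ⅗y - 7
  leading term xy²: subtract (y²)·g_1 from xy² - xy - 13x - ⅗y - 7 → -xy - 13x - y² - ⅗y - 7
  leading term xy: subtract (-y)·g_1 from -xy - 13x - y² - ⅗y - 7 → -13x - y² + ⅖y - 7
  leading term x: subtract (-13)·g_1 from -13x - y² + ⅖y - 7 → -y² + ⅖y + 6
  leading term y²: subtract (-y)·g_2 from -y² + ⅖y + 6 → ⅖y + 6
  leading term y: subtract (⅖)·g_2 from ⅖y + 6 → 6
  leading term 1: no divisor's leading term divides it; move 6 to the remainder.
  normal form = 6.
The normal form is nonzero, so p ∉ I. Since p minus its normal form lies in I, I + (p) = I + (r) where r = 6; decide whether this ideal is the whole ring.
Here r = 6 is a nonzero constant, hence a unit: 1 ∈ I + (p), the Gröbner basis of I + (p) is {1}, and the enlarged system has no common solution — adjoining p is inconsistent.

Adjoining 5x² + xy² - xy - 8x - ⅗y - 7 makes the ideal the whole ring: the system is inconsistent.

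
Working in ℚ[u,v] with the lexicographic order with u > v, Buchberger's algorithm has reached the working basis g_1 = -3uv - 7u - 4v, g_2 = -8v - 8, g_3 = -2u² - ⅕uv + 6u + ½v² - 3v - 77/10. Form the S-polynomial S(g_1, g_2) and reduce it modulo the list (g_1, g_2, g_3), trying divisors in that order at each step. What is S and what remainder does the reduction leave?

S(g_1, g_2) = 4/3u + 4/3v; remainder on division = 4/3u - 4/3.

lcm(LM(g_1), LM(g_2)) = uv.
S = (lcm/LT(g_1))·g_1 − (lcm/LT(g_2))·g_2 = 4/3u + 4/3v.
Reduce S modulo (g_1, g_2, g_3) in that order:
  leading term u: no divisor's leading term divides it; move 4/3u to the remainder.
  leading term v: subtract (-⅙)·g_2 from 4/3v → -4/3
  leading term 1: no divisor's leading term divides it; move -4/3 to the remainder.
The remainder 4/3u - 4/3 is nonzero, so it would be added as the next basis element.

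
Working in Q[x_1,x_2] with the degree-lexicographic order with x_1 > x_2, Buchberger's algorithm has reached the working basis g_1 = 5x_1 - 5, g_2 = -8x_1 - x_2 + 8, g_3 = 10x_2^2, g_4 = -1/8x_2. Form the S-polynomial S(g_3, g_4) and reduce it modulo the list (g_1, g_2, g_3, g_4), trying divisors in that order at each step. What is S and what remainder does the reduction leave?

S(g_3, g_4) = 0; remainder on division = 0.

lcm(LM(g_3), LM(g_4)) = x_2^2.
S = (lcm/LT(g_3))·g_3 − (lcm/LT(g_4))·g_4 = 0.
Reduce S modulo (g_1, g_2, g_3, g_4) in that order:
The remainder is 0, so this S-polynomial contributes no new basis element.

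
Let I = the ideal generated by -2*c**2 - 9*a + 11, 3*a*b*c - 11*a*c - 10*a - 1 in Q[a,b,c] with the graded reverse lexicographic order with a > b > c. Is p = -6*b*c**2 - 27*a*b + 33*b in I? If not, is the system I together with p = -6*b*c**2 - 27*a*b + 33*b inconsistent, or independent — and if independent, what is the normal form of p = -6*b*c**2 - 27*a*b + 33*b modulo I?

-6*b*c**2 - 27*a*b + 33*b lies in I (it reduces to 0).

First compute the reduced Gröbner basis of I by Buchberger's algorithm.
f_1 = -2*c**2 - 9*a + 11, LT = c**2.
f_2 = 3*a*b*c - 11*a*c - 10*a - 1, LT = a*b*c.

S(f_1,f_2): lcm = a*b*c**2. S = 9/2*a**2*b + 11/3*a*c**2 - 11/2*a*b + 10/3*a*c + 1/3*c.
  leading term a**2*b: no divisor's leading term divides it; move 9/2*a**2*b to the remainder.
  leading term a*c**2: subtract (-11/6*a)·f_1 from 11/3*a*c**2 - 11/2*a*b + 10/3*a*c + 1/3*c → -33/2*a**2 - 11/2*a*b + 10/3*a*c + 121/6*a + 1/3*c
  leading term a**2: no divisor's leading term divides it; move -33/2*a**2 to the remainder.
  leading term a*b: no divisor's leading term divides it; move -11/2*a*b to the remainder.
  leading term a*c: no divisor's leading term divides it; move 10/3*a*c to the remainder.
  leading term a: no divisor's leading term divides it; move 121/6*a to the remainder.
  leading term c: no divisor's leading term divides it; move 1/3*c to the remainder.
  remainder 9/2*a**2*b - 33/2*a**2 - 11/2*a*b + 10/3*a*c + 121/6*a + 1/3*c ≠ 0; add h_3 = 9/2*a**2*b - 33/2*a**2 - 11/2*a*b + 10/3*a*c + 121/6*a + 1/3*c to the basis.

S(f_1,h_3): leading monomials are coprime, so the S-polynomial reduces to 0 (Buchberger's first criterion).
S(f_2,h_3): lcm = a**2*b*c. S = 11/9*a*b*c - 20/27*a*c**2 - 10/3*a**2 - 121/27*a*c - 2/27*c**2 - 1/3*a.
  leading term a*b*c: subtract (11/27)·f_2 from 11/9*a*b*c - 20/27*a*c**2 - 10/3*a**2 - 121/27*a*c - 2/27*c**2 - 1/3*a → -20/27*a*c**2 - 10/3*a**2 - 2/27*c**2 + 101/27*a + 11/27
  leading term a*c**2: subtract (10/27*a)·f_1 from -20/27*a*c**2 - 10/3*a**2 - 2/27*c**2 + 101/27*a + 11/27 → -2/27*c**2 - 1/3*a + 11/27
  leading term c**2: subtract (1/27)·f_1 from -2/27*c**2 - 1/3*a + 11/27 → 0
  remainder 0.

Every S-polynomial of the final basis reduces to 0, so we have a Gröbner basis.
Inter-reduce: drop elements whose leading term is divisible by another's, tail-reduce, and make monic.
Reduced Gröbner basis: {a**2*b - 11/3*a**2 - 11/9*a*b + 20/27*a*c + 121/27*a + 2/27*c, a*b*c - 11/3*a*c - 10/3*a - 1/3, c**2 + 9/2*a - 11/2}.
Label its elements g_1 = a**2*b - 11/3*a**2 - 11/9*a*b + 20/27*a*c + 121/27*a + 2/27*c, g_2 = a*b*c - 11/3*a*c - 10/3*a - 1/3, g_3 = c**2 + 9/2*a - 11/2.

Reduce p = -6*b*c**2 - 27*a*b + 33*b modulo G:
  leading term b*c**2: subtract (-6*b)·g_3 from -6*b*c**2 - 27*a*b + 33*b → 0
  normal form = 0.
Since the normal form is 0, p ∈ I.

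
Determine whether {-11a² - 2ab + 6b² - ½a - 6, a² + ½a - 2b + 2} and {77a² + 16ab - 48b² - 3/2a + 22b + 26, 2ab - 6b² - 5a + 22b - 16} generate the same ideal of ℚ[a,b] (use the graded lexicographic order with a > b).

Equality of ideals is decidable: compute both reduced Gröbner bases (unique for the ordering) and check whether they agree.
Buchberger on the first generating set:
f_1 = -11a² - 2ab + 6b² - ½a - 6, LT = a².
f_2 = a² + ½a - 2b + 2, LT = a².

S(f_1,f_2): lcm = a². S = 2/11ab - 6/11b² - 5/11a + 2b - 16/11.
  leading term ab: no divisor's leading term divides it; move 2/11ab to the remainder.
  leading term b²: no divisor's leading term divides it; move -6/11b² to the remainder.
  leading term a: no divisor's leading term divides it; move -5/11a to the remainder.
  leading term b: no divisor's leading term divides it; move 2b to the remainder.
  leading term 1: no divisor's leading term divides it; move -16/11 to the remainder.
  remainder 2/11ab - 6/11b² - 5/11a + 2b - 16/11 ≠ 0; add g_3 = 2/11ab - 6/11b² - 5/11a + 2b - 16/11 to the basis.

S(f_1,g_3): lcm = a²b. S = 35/11ab² - 6/11b³ + 5/2a² - 241/22ab + 8a + 6/11b.
  leading term ab²: subtract (35/2b)·g_3 from 35/11ab² - 6/11b³ + 5/2a² - 241/22ab + 8a + 6/11b → 9b³ + 5/2a² - 3ab - 35b² + 8a + 26b
  leading term b³: no divisor's leading term divides it; move 9b³ to the remainder.
  leading term a²: subtract (-5/22)·f_1 from 5/2a² - 3ab - 35b² + 8a + 26b → -38/11ab - 370/11b² + 347/44a + 26b - 15/11
  leading term ab: subtract (-19)·g_3 from -38/11ab - 370/11b² + 347/44a + 26b - 15/11 → -44b² - ¾a + 64b - 29
  leading term b²: no divisor's leading term divides it; move -44b² to the remainder.
  leading term a: no divisor's leading term divides it; move -¾a to the remainder.
  leading term b: no divisor's leading term divides it; move 64b to the remainder.
  leading term 1: no divisor's leading term divides it; move -29 to the remainder.
  remainder 9b³ - 44b² - ¾a + 64b - 29 ≠ 0; add g_4 = 9b³ - 44b² - ¾a + 64b - 29 to the basis.

The other S-polynomials (S(f_2,g_3), S(f_1,g_4), S(f_2,g_4), S(g_3,g_4)) all reduce to 0 modulo the current basis, so we have a Gröbner basis.
Inter-reduce: drop elements whose leading term is divisible by another's, tail-reduce, and make monic.
Reduced Gröbner basis: {b³ - 44/9b² - 1/12a + 64/9b - 29/9, a² + ½a - 2b + 2, ab - 3b² - 5/2a + 11b - 8}.

Buchberger on the second generating set:
h_1 = 77a² + 16ab - 48b² - 3/2a + 22b + 26, LT = a².
h_2 = 2ab - 6b² - 5a + 22b - 16, LT = ab.

S(h_1,h_2): lcm = a²b. S = 247/77ab² - 48/77b³ + 5/2a² - 1697/154ab + 2/7b² + 8a + 26/77b.
  leading term ab²: subtract (247/154b)·h_2 from 247/77ab² - 48/77b³ + 5/2a² - 1697/154ab + 2/7b² + 8a + 26/77b → 9b³ + 5/2a² - 3ab - 35b² + 8a + 26b
  leading term b³: no divisor's leading term divides it; move 9b³ to the remainder.
  leading term a²: subtract (5/154)·h_1 from 5/2a² - 3ab - 35b² + 8a + 26b → -271/77ab - 2575/77b² + 2479/308a + 177/7b - 65/77
  leading term ab: subtract (-271/154)·h_2 from -271/77ab - 2575/77b² + 2479/308a + 177/7b - 65/77 → -44b² - ¾a + 64b - 29
  leading term b²: no divisor's leading term divides it; move -44b² to the remainder.
  leading term a: no divisor's leading term divides it; move -¾a to the remainder.
  leading term b: no divisor's leading term divides it; move 64b to the remainder.
  leading term 1: no divisor's leading term divides it; move -29 to the remainder.
  remainder 9b³ - 44b² - ¾a + 64b - 29 ≠ 0; add k_3 = 9b³ - 44b² - ¾a + 64b - 29 to the basis.

The other S-polynomials (S(h_1,k_3), S(h_2,k_3)) all reduce to 0 modulo the current basis, so we have a Gröbner basis.
Inter-reduce: drop elements whose leading term is divisible by another's, tail-reduce, and make monic.
Reduced Gröbner basis: {b³ - 44/9b² - 1/12a + 64/9b - 29/9, a² + ½a - 2b + 2, ab - 3b² - 5/2a + 11b - 8}.

Same reduced basis, so the two generating sets span the same ideal.
The choice of monomial ordering does not affect the verdict — as long as both bases are computed under the same ordering, their equality decides ideal equality.

Yes, the ideals are equal.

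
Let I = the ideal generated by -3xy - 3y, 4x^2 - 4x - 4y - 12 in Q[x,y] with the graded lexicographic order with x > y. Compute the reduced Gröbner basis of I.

f_1 = -3xy - 3y, LT = xy.
f_2 = 4x^2 - 4x - 4y - 12, LT = x^2.

S(f_1,f_2): lcm = x^2y. S = 2xy + y^2 + 3y.
  leading term xy: subtract (-2/3)·f_1 from 2xy + y^2 + 3y → y^2 + y
  leading term y^2: no divisor's leading term divides it; move y^2 to the remainder.
  leading term y: no divisor's leading term divides it; move y to the remainder.
  remainder y^2 + y ≠ 0; add g_3 = y^2 + y to the basis.

The other S-polynomials (S(f_1,g_3), S(f_2,g_3)) all reduce to 0 modulo the current basis, so we have a Gröbner basis.

G = {x^2 - x - y - 3, xy + y, y^2 + y}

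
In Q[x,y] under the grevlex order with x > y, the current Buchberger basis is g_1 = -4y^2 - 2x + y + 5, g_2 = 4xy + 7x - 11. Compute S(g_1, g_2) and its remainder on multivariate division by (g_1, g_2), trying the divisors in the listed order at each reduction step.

S(g_1, g_2) = 1/2x^2 - 2xy - 5/4x + 11/4y; remainder on division = 1/2x^2 + 9/4x + 11/4y - 11/2.

lcm(LM(g_1), LM(g_2)) = xy^2.
S = (lcm/LT(g_1))·g_1 − (lcm/LT(g_2))·g_2 = 1/2x^2 - 2xy - 5/4x + 11/4y.
Reduce S modulo (g_1, g_2) in that order:
  leading term x^2: no divisor's leading term divides it; move 1/2x^2 to the remainder.
  leading term xy: subtract (-1/2)·g_2 from -2xy - 5/4x + 11/4y → 9/4x + 11/4y - 11/2
  leading term x: no divisor's leading term divides it; move 9/4x to the remainder.
  leading term y: no divisor's leading term divides it; move 11/4y to the remainder.
  leading term 1: no divisor's leading term divides it; move -11/2 to the remainder.
The remainder 1/2x^2 + 9/4x + 11/4y - 11/2 is nonzero, so it would be added as the next basis element.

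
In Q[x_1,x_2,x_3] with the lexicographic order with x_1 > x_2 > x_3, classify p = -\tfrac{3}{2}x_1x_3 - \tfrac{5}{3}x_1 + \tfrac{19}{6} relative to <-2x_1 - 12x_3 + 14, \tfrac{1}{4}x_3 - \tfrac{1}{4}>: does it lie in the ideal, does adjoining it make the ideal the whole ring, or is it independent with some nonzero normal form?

-\tfrac{3}{2}x_1x_3 - \tfrac{5}{3}x_1 + \tfrac{19}{6} lies in I (it reduces to 0).

First compute the reduced Gröbner basis of I by Buchberger's algorithm.
f_1 = -2x_1 - 12x_3 + 14, LT = x_1.
f_2 = \tfrac{1}{4}x_3 - \tfrac{1}{4}, LT = x_3.

The S-polynomials (S(f_1,f_2)) all reduce to 0 modulo the current basis, so we have a Gröbner basis.
Inter-reduce: drop elements whose leading term is divisible by another's, tail-reduce, and make monic.
Reduced Gröbner basis: {x_1 - 1, x_3 - 1}.
Label its elements g_1 = x_1 - 1, g_2 = x_3 - 1.

Reduce p = -\tfrac{3}{2}x_1x_3 - \tfrac{5}{3}x_1 + \tfrac{19}{6} modulo G:
  leading term x_1x_3: subtract (-\tfrac{3}{2}x_3)·g_1 from -\tfrac{3}{2}x_1x_3 - \tfrac{5}{3}x_1 + \tfrac{19}{6} → -\tfrac{5}{3}x_1 - \tfrac{3}{2}x_3 + \tfrac{19}{6}
  leading term x_1: subtract (-\tfrac{5}{3})·g_1 from -\tfrac{5}{3}x_1 - \tfrac{3}{2}x_3 + \tfrac{19}{6} → -\tfrac{3}{2}x_3 + \tfrac{3}{2}
  leading term x_3: subtract (-\tfrac{3}{2})·g_2 from -\tfrac{3}{2}x_3 + \tfrac{3}{2} → 0
  normal form = 0.
Since the normal form is 0, p ∈ I.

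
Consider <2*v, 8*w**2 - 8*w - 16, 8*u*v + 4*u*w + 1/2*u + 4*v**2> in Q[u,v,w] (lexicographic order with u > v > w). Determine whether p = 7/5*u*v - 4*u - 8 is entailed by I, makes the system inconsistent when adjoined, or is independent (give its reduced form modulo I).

Adjoining 7/5*u*v - 4*u - 8 makes the ideal the whole ring: the system is inconsistent.

First compute the reduced Gröbner basis of I by Buchberger's algorithm.
f_1 = 2*v, LT = v.
f_2 = 8*w**2 - 8*w - 16, LT = w**2.
f_3 = 8*u*v + 4*u*w + 1/2*u + 4*v**2, LT = u*v.

S(f_1,f_3): lcm = u*v. S = -1/2*u*w - 1/16*u - 1/2*v**2.
  reduce S modulo (f_1, f_2, f_3):
  remainder -1/2*u*w - 1/16*u ≠ 0; add h_4 = -1/2*u*w - 1/16*u to the basis.

S(f_2,h_4): lcm = u*w**2. S = -9/8*u*w - 2*u.
  reduce S modulo (f_1, f_2, f_3, h_4):
  remainder -119/64*u ≠ 0; add h_5 = -119/64*u to the basis.

The other S-polynomials (S(f_1,f_2), S(f_2,f_3), S(f_1,h_4), S(f_3,h_4), S(f_1,h_5), S(f_2,h_5), S(f_3,h_5), S(h_4,h_5)) all reduce to 0 modulo the current basis, so we have a Gröbner basis.
Inter-reduce: drop elements whose leading term is divisible by another's, tail-reduce, and make monic.
Reduced Gröbner basis: {u, v, w**2 - w - 2}.
Label its elements g_1 = u, g_2 = v, g_3 = w**2 - w - 2.

Reduce p = 7/5*u*v - 4*u - 8 modulo G:
  leading term u*v: subtract (7/5*v)·g_1 from 7/5*u*v - 4*u - 8 → -4*u - 8
  leading term u: subtract (-4)·g_1 from -4*u - 8 → -8
  leading term 1: no divisor's leading term divides it; move -8 to the remainder.
  normal form = -8.
The normal form is nonzero, so p ∉ I. Since p minus its normal form lies in I, I + (p) = I + (r) where r = -8; decide whether this ideal is the whole ring.
Here r = -8 is a nonzero constant, hence a unit: 1 ∈ I + (p), the Gröbner basis of I + (p) is {1}, and the enlarged system has no common solution — adjoining p is inconsistent.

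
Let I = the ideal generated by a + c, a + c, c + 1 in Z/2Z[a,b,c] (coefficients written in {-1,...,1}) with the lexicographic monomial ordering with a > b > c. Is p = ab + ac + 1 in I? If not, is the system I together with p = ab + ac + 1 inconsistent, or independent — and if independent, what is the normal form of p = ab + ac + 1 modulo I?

First compute the reduced Gröbner basis of I by Buchberger's algorithm.
f_1 = a + c, LT = a.
f_2 = a + c, LT = a.
f_3 = c + 1, LT = c.

The S-polynomials (S(f_1,f_2), S(f_1,f_3), S(f_2,f_3)) all reduce to 0 modulo the current basis, so we have a Gröbner basis.
Inter-reduce: drop elements whose leading term is divisible by another's, tail-reduce, and make monic.
Reduced Gröbner basis: {a + 1, c + 1}.
Label its elements g_1 = a + 1, g_2 = c + 1.

Reduce p = ab + ac + 1 modulo G:
  leading term ab: subtract (b)·g_1 from ab + ac + 1 → ac + b + 1
  leading term ac: subtract (c)·g_1 from ac + b + 1 → b + c + 1
  leading term b: no divisor's leading term divides it; move b to the remainder.
  leading term c: subtract (1)·g_2 from c + 1 → 0
  normal form = b.
The normal form is nonzero, so p ∉ I. Since p minus its normal form lies in I, I + (p) = I + (r) where r = b; decide whether this ideal is the whole ring.
Run Buchberger on G together with r (pairs among the g_i already reduce to 0 since G is a Gröbner basis):
g_1 = a + 1, LT = a.
g_2 = c + 1, LT = c.
r = b, LT = b.

The S-polynomials (S(g_1,g_2), S(g_1,r), S(g_2,r)) all reduce to 0 modulo the current basis, so we have a Gröbner basis.
Inter-reduce: drop elements whose leading term is divisible by another's, tail-reduce, and make monic.
Reduced Gröbner basis: {a + 1, b, c + 1}.
The reduced Gröbner basis of I + (p) is {a + 1, b, c + 1} ≠ {1}, a proper ideal, so the enlarged system stays consistent: p is independent of I, with normal form b.

ab + ac + 1 is independent of I; its normal form modulo I is b.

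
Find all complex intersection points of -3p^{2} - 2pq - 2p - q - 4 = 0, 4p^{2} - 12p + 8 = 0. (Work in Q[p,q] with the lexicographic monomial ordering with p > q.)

Compute a lex Gröbner basis by Buchberger's algorithm.
f_1 = -3p^{2} - 2pq - 2p - q - 4, LT = p^{2}.
f_2 = 4p^{2} - 12p + 8, LT = p^{2}.

S(f_1,f_2): lcm = p^{2}. S = \tfrac{2}{3}pq + \tfrac{11}{3}p + \tfrac{1}{3}q - \tfrac{2}{3}.
  leading term pq: no divisor's leading term divides it; move \tfrac{2}{3}pq to the remainder.
  leading term p: no divisor's leading term divides it; move \tfrac{11}{3}p to the remainder.
  leading term q: no divisor's leading term divides it; move \tfrac{1}{3}q to the remainder.
  leading term 1: no divisor's leading term divides it; move -\tfrac{2}{3} to the remainder.
  remainder \tfrac{2}{3}pq + \tfrac{11}{3}p + \tfrac{1}{3}q - \tfrac{2}{3} ≠ 0; add h_3 = \tfrac{2}{3}pq + \tfrac{11}{3}p + \tfrac{1}{3}q - \tfrac{2}{3} to the basis.

S(f_1,h_3): lcm = p^{2}q. S = -\tfrac{11}{2}p^{2} + \tfrac{2}{3}pq^{2} + \tfrac{1}{6}pq + p + \tfrac{1}{3}q^{2} + \tfrac{4}{3}q.
  leading term p^{2}: subtract (\tfrac{11}{6})·f_1 from -\tfrac{11}{2}p^{2} + \tfrac{2}{3}pq^{2} + \tfrac{1}{6}pq + p + \tfrac{1}{3}q^{2} + \tfrac{4}{3}q → \tfrac{2}{3}pq^{2} + \tfrac{23}{6}pq + \tfrac{14}{3}p + \tfrac{1}{3}q^{2} + \tfrac{19}{6}q + \tfrac{22}{3}
  leading term pq^{2}: subtract (q)·h_3 from \tfrac{2}{3}pq^{2} + \tfrac{23}{6}pq + \tfrac{14}{3}p + \tfrac{1}{3}q^{2} + \tfrac{19}{6}q + \tfrac{22}{3} → \tfrac{1}{6}pq + \tfrac{14}{3}p + \tfrac{23}{6}q + \tfrac{22}{3}
  leading term pq: subtract (\tfrac{1}{4})·h_3 from \tfrac{1}{6}pq + \tfrac{14}{3}p + \tfrac{23}{6}q + \tfrac{22}{3} → \tfrac{15}{4}p + \tfrac{15}{4}q + \tfrac{15}{2}
  leading term p: no divisor's leading term divides it; move \tfrac{15}{4}p to the remainder.
  leading term q: no divisor's leading term divides it; move \tfrac{15}{4}q to the remainder.
  leading term 1: no divisor's leading term divides it; move \tfrac{15}{2} to the remainder.
  remainder \tfrac{15}{4}p + \tfrac{15}{4}q + \tfrac{15}{2} ≠ 0; add h_4 = \tfrac{15}{4}p + \tfrac{15}{4}q + \tfrac{15}{2} to the basis.

S(f_2,h_3): lcm = p^{2}q. S = -\tfrac{11}{2}p^{2} - \tfrac{7}{2}pq + p + 2q.
  leading term p^{2}: subtract (\tfrac{11}{6})·f_1 from -\tfrac{11}{2}p^{2} - \tfrac{7}{2}pq + p + 2q → \tfrac{1}{6}pq + \tfrac{14}{3}p + \tfrac{23}{6}q + \tfrac{22}{3}
  leading term pq: subtract (\tfrac{1}{4})·h_3 from \tfrac{1}{6}pq + \tfrac{14}{3}p + \tfrac{23}{6}q + \tfrac{22}{3} → \tfrac{15}{4}p + \tfrac{15}{4}q + \tfrac{15}{2}
  leading term p: subtract (1)·h_4 from \tfrac{15}{4}p + \tfrac{15}{4}q + \tfrac{15}{2} → 0
  remainder 0.

S(f_1,h_4): lcm = p^{2}. S = -\tfrac{1}{3}pq - \tfrac{4}{3}p + \tfrac{1}{3}q + \tfrac{4}{3}.
  leading term pq: subtract (-\tfrac{1}{2})·h_3 from -\tfrac{1}{3}pq - \tfrac{4}{3}p + \tfrac{1}{3}q + \tfrac{4}{3} → \tfrac{1}{2}p + \tfrac{1}{2}q + 1
  leading term p: subtract (\tfrac{2}{15})·h_4 from \tfrac{1}{2}p + \tfrac{1}{2}q + 1 → 0
  remainder 0.

S(f_2,h_4): lcm = p^{2}. S = -pq - 5p + 2.
  leading term pq: subtract (-\tfrac{3}{2})·h_3 from -pq - 5p + 2 → \tfrac{1}{2}p + \tfrac{1}{2}q + 1
  leading term p: subtract (\tfrac{2}{15})·h_4 from \tfrac{1}{2}p + \tfrac{1}{2}q + 1 → 0
  remainder 0.

S(h_3,h_4): lcm = pq. S = \tfrac{11}{2}p - q^{2} - \tfrac{3}{2}q - 1.
  leading term p: subtract (\tfrac{22}{15})·h_4 from \tfrac{11}{2}p - q^{2} - \tfrac{3}{2}q - 1 → -q^{2} - 7q - 12
  leading term q^{2}: no divisor's leading term divides it; move -q^{2} to the remainder.
  leading term q: no divisor's leading term divides it; move -7q to the remainder.
  leading term 1: no divisor's leading term divides it; move -12 to the remainder.
  remainder -q^{2} - 7q - 12 ≠ 0; add h_5 = -q^{2} - 7q - 12 to the basis.

S(f_1,h_5): leading monomials are coprime, so the S-polynomial reduces to 0 (Buchberger's first criterion).
S(f_2,h_5): leading monomials are coprime, so the S-polynomial reduces to 0 (Buchberger's first criterion).
S(h_3,h_5): lcm = pq^{2}. S = -\tfrac{3}{2}pq - 12p + \tfrac{1}{2}q^{2} - q.
  leading term pq: subtract (-\tfrac{9}{4})·h_3 from -\tfrac{3}{2}pq - 12p + \tfrac{1}{2}q^{2} - q → -\tfrac{15}{4}p + \tfrac{1}{2}q^{2} - \tfrac{1}{4}q - \tfrac{3}{2}
  leading term p: subtract (-1)·h_4 from -\tfrac{15}{4}p + \tfrac{1}{2}q^{2} - \tfrac{1}{4}q - \tfrac{3}{2} → \tfrac{1}{2}q^{2} + \tfrac{7}{2}q + 6
  leading term q^{2}: subtract (-\tfrac{1}{2})·h_5 from \tfrac{1}{2}q^{2} + \tfrac{7}{2}q + 6 → 0
  remainder 0.

S(h_4,h_5): leading monomials are coprime, so the S-polynomial reduces to 0 (Buchberger's first criterion).
Every S-polynomial of the final basis reduces to 0, so we have a Gröbner basis.
Inter-reduce: drop elements whose leading term is divisible by another's, tail-reduce, and make monic.
Reduced Gröbner basis: {p + q + 2, q^{2} + 7q + 12}.

The lex basis is triangular: the last element involves only q. Solving q^{2} + 7q + 12 = 0 gives q ∈ {-4, -3}; substituting each value into the earlier elements determines the remaining variables.
  q = -4: the earlier basis element becomes p - 2 = 0, giving p = 2 — point (2, -4).
  q = -3: the earlier basis element becomes p - 1 = 0, giving p = 1 — point (1, -3).
Substituting each solution back into the original system confirms all equations vanish.

{(2, -4), (1, -3)}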